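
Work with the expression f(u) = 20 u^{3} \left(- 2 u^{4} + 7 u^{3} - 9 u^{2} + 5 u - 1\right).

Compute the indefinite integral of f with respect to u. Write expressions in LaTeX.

The substitution w = u^{2} - u works: f is exactly (dF/dw)*(dw/du) for that inner function.
Check: d/du[- 5 u^{4} \left(u - 1\right)^{4}] = - 40 u^{7} + 140 u^{6} - 180 u^{5} + 100 u^{4} - 20 u^{3}, which equals f(u).

F(u) = - 5 u^{4} \left(u - 1\right)^{4} + C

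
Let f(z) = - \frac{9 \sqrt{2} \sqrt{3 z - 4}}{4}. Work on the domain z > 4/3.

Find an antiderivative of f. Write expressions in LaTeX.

A first test for any F(z): its z-derivative must equal f(z) identically.
Check: d/dz[- \frac{\sqrt{2} \left(3 z - 4\right)^{\frac{3}{2}}}{2}] = - \frac{9 \sqrt{2} \sqrt{3 z - 4}}{4} = f(z).

An antiderivative is F(z) = - \frac{\sqrt{2} \left(3 z - 4\right)^{\frac{3}{2}}}{2}.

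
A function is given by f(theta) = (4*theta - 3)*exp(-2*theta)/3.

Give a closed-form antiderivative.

Recognize the product-rule pattern: f = u'v + uv' with u = 1/6 - 2*theta/3, v = exp(-2*theta), so integration by parts undoes it.
Check: d/dtheta[(1 - 4*theta)*exp(-2*theta)/6] = (4*theta - 3)*exp(-2*theta)/3 = f(theta).

An antiderivative is F(theta) = (1 - 4*theta)*exp(-2*theta)/6.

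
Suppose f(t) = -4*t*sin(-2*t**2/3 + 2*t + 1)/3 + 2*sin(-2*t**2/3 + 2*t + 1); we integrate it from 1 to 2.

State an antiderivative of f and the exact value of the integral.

The substitution u = -2*t**2/3 + 2*t + 1 works: f is exactly (dF/du)*(du/dt) for that inner function.
F(t) = -cos(-2*t**2/3 + 2*t + 1) is an antiderivative of f.
Check: d/dt[-cos(-2*t**2/3 + 2*t + 1)] = -4*t*sin(-2*t**2/3 + 2*t + 1)/3 + 2*sin(-2*t**2/3 + 2*t + 1) = f(t).
F(2) = -cos(7/3); F(1) = -cos(7/3).
Integral = F(2) - F(1) = 0.

Antiderivative: F(t) = -cos(-2*t**2/3 + 2*t + 1); value = 0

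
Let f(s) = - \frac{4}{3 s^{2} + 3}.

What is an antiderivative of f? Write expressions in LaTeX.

An antiderivative is F(s) = - \frac{4 \operatorname{atan}{\left(s \right)}}{3}.

Any candidate F(s) must reproduce f(s) exactly when differentiated.
Check: d/ds[- \frac{4 \operatorname{atan}{\left(s \right)}}{3}] = - \frac{4}{3 s^{2} + 3} = f(s).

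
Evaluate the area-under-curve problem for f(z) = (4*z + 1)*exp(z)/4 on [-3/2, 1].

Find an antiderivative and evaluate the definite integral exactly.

Recognize the product-rule pattern: f = u'v + uv' with u = z - 3/4, v = exp(z), so integration by parts undoes it.
F(z) = z*exp(z) - 3*exp(z)/4 is an antiderivative of f.
Check: d/dz[z*exp(z) - 3*exp(z)/4] = z*exp(z) + exp(z)/4, which equals f(z).
F(1) = exp(1)/4; F(-3/2) = -9*exp(-3/2)/4.
Integral = F(1) - F(-3/2) = 9*exp(-3/2)/4 + exp(1)/4.

Antiderivative: F(z) = z*exp(z) - 3*exp(z)/4; value = 9*exp(-3/2)/4 + exp(1)/4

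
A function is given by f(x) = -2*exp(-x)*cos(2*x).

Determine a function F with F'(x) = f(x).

An antiderivative is F(x) = 2*(-2*sin(2*x) + cos(2*x))*exp(-x)/5.

A candidate is checked by its d/dx: the result must match f(x).
Check: d/dx[2*(-2*sin(2*x) + cos(2*x))*exp(-x)/5] = -2*exp(-x)*cos(2*x) = f(x).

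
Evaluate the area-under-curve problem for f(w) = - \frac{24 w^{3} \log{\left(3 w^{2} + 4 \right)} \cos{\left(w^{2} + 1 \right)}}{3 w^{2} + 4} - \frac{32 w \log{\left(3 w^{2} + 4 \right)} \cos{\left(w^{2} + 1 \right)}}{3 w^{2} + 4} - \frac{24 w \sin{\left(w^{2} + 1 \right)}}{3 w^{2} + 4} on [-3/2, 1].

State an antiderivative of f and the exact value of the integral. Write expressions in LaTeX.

Antiderivative: F(w) = - 4 \log{\left(3 w^{2} + 4 \right)} \sin{\left(w^{2} + 1 \right)}; value = - 4 \log{\left(7 \right)} \sin{\left(2 \right)} + 4 \log{\left(\frac{43}{4} \right)} \sin{\left(\frac{13}{4} \right)}

f has the shape u'v + uv' for u = - 4 \log{\left(3 w^{2} + 4 \right)} and v = \sin{\left(w^{2} + 1 \right)} — it is the derivative of the product u*v.
F(w) = - 4 \log{\left(3 w^{2} + 4 \right)} \sin{\left(w^{2} + 1 \right)} is an antiderivative of f.
Check: d/dw[- 4 \log{\left(3 w^{2} + 4 \right)} \sin{\left(w^{2} + 1 \right)}] = \frac{- 24 w^{3} \log{\left(3 w^{2} + 4 \right)} \cos{\left(w^{2} + 1 \right)} - 32 w \log{\left(3 w^{2} + 4 \right)} \cos{\left(w^{2} + 1 \right)} - 24 w \sin{\left(w^{2} + 1 \right)}}{3 w^{2} + 4}, which equals f(w).
F(1) = - 4 \log{\left(7 \right)} \sin{\left(2 \right)}; F(-3/2) = - 4 \log{\left(\frac{43}{4} \right)} \sin{\left(\frac{13}{4} \right)}.
Integral = F(1) - F(-3/2) = - 4 \log{\left(7 \right)} \sin{\left(2 \right)} + 4 \log{\left(\frac{43}{4} \right)} \sin{\left(\frac{13}{4} \right)}.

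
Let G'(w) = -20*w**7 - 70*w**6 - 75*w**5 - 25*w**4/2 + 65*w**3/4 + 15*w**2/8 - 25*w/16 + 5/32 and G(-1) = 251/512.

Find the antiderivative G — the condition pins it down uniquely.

The substitution u = -w**2 - w + 1/4 works: G'(w) is exactly (dG/du)*(du/dw) for that inner function.
A general antiderivative is -5*(-w**2 - w + 1/4)**4/2 + C.
The condition gives C = 251/512 - (-5/512) = 1/2.
So G(w) = -5*w**8/2 - 10*w**7 - 25*w**6/2 - 5*w**5/2 + 65*w**4/16 + 5*w**3/8 - 25*w**2/32 + 5*w/32 + 251/512.
Check: d/dw[-5*w**8/2 - 10*w**7 - 25*w**6/2 - 5*w**5/2 + 65*w**4/16 + 5*w**3/8 - 25*w**2/32 + 5*w/32 + 251/512] = -20*w**7 - 70*w**6 - 75*w**5 - 25*w**4/2 + 65*w**3/4 + 15*w**2/8 - 25*w/16 + 5/32 = G'(w).

G(w) = -5*w**8/2 - 10*w**7 - 25*w**6/2 - 5*w**5/2 + 65*w**4/16 + 5*w**3/8 - 25*w**2/32 + 5*w/32 + 251/512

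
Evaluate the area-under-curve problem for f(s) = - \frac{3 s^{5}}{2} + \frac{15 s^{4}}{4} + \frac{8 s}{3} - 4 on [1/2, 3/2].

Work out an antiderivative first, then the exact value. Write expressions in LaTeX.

Recognize the product-rule pattern: f = u'v + uv' with u = \frac{3 s^{4}}{4} - 4, v = - \frac{s^{2}}{3} + s, so integration by parts undoes it.
F(s) = - \frac{s^{6}}{4} + \frac{3 s^{5}}{4} + \frac{4 s^{2}}{3} - 4 s is an antiderivative of f.
Check: d/ds[- \frac{s^{6}}{4} + \frac{3 s^{5}}{4} + \frac{4 s^{2}}{3} - 4 s] = - \frac{3 s^{5}}{2} + \frac{15 s^{4}}{4} + \frac{8 s}{3} - 4 = f(s).
F(3/2) = - \frac{39}{256}; F(1/2) = - \frac{1265}{768}.
Integral = F(3/2) - F(1/2) = \frac{287}{192}.

Antiderivative: F(s) = - \frac{s^{6}}{4} + \frac{3 s^{5}}{4} + \frac{4 s^{2}}{3} - 4 s; value = \frac{287}{192}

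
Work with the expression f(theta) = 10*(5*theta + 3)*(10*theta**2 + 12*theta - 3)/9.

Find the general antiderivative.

F(theta) = 125*theta**4/9 + 100*theta**3/3 + 35*theta**2/3 - 10*theta + C

f matches the chain-rule pattern g'(h)*h' with inner function h(theta) = 5*theta**2/3 + 2*theta - 1/2; substituting u = h(theta) collapses the integral.
Check: d/dtheta[125*theta**4/9 + 100*theta**3/3 + 35*theta**2/3 - 10*theta] = 500*theta**3/9 + 100*theta**2 + 70*theta/3 - 10, which equals f(theta).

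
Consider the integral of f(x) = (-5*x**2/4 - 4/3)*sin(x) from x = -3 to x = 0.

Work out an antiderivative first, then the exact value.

Antiderivative: F(x) = (15*x**2*cos(x) - 30*x*sin(x) - 14*cos(x))/12; value = -7/6 + 15*sin(3)/2 - 121*cos(3)/12

A first test for any F(x): its x-derivative must equal f(x) identically.
F(x) = (15*x**2*cos(x) - 30*x*sin(x) - 14*cos(x))/12 is an antiderivative of f.
Check: d/dx[(15*x**2*cos(x) - 30*x*sin(x) - 14*cos(x))/12] = -5*x**2*sin(x)/4 - 4*sin(x)/3, which equals f(x).
F(0) = -7/6; F(-3) = 121*cos(3)/12 - 15*sin(3)/2.
Integral = F(0) - F(-3) = -7/6 + 15*sin(3)/2 - 121*cos(3)/12.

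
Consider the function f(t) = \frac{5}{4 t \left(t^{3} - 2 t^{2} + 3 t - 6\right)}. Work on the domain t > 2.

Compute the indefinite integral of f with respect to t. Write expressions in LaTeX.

Factor the denominator (4 t \left(t - 2\right) \left(t^{2} + 3\right)) and decompose: f = \frac{5 \left(2 t - 3\right)}{84 \left(t^{2} + 3\right)} + \frac{5}{56 \left(t - 2\right)} - \frac{5}{24 t}; each piece integrates to a log, atan, or power term.
Check: d/dt[- \frac{5 \left(7 \log{\left(t \right)} - 3 \log{\left(t - 2 \right)} - 2 \log{\left(t^{2} + 3 \right)} + 2 \sqrt{3} \operatorname{atan}{\left(\frac{\sqrt{3} t}{3} \right)}\right)}{168}] = \frac{5}{4 t^{4} - 8 t^{3} + 12 t^{2} - 24 t}, which equals f(t).

F(t) = - \frac{5 \left(7 \log{\left(t \right)} - 3 \log{\left(t - 2 \right)} - 2 \log{\left(t^{2} + 3 \right)} + 2 \sqrt{3} \operatorname{atan}{\left(\frac{\sqrt{3} t}{3} \right)}\right)}{168} + C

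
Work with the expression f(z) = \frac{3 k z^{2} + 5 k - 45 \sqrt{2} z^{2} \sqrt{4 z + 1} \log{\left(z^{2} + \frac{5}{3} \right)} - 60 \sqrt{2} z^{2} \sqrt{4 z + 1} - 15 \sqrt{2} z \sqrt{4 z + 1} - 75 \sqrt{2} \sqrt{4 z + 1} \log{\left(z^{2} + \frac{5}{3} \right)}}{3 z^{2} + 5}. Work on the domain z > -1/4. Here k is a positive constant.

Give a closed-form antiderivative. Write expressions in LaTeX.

For F(z) to be correct the identity F'(z) - f(z) = 0 must hold.
Check: d/dz[k z - 10 \left(2 z + \frac{1}{2}\right)^{\frac{3}{2}} \log{\left(z^{2} + \frac{5}{3} \right)}] = \frac{3 k z^{2} + 5 k - 45 \sqrt{2} z^{2} \sqrt{4 z + 1} \log{\left(z^{2} + \frac{5}{3} \right)} - 60 \sqrt{2} z^{2} \sqrt{4 z + 1} - 15 \sqrt{2} z \sqrt{4 z + 1} - 75 \sqrt{2} \sqrt{4 z + 1} \log{\left(z^{2} + \frac{5}{3} \right)}}{3 z^{2} + 5} = f(z).

An antiderivative is F(z) = k z - 10 \left(2 z + \frac{1}{2}\right)^{\frac{3}{2}} \log{\left(z^{2} + \frac{5}{3} \right)}.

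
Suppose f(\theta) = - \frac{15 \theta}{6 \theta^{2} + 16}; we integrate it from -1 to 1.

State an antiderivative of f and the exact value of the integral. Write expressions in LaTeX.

The substitution u = \frac{\theta^{2}}{2} + \frac{4}{3} works: f is exactly (dF/du)*(du/d\theta) for that inner function.
F(\theta) = - \frac{5 \log{\left(3 \theta^{2} + 8 \right)}}{4} is an antiderivative of f.
Check: d/d\theta[- \frac{5 \log{\left(3 \theta^{2} + 8 \right)}}{4}] = - \frac{15 \theta}{6 \theta^{2} + 16} = f(\theta).
F(1) = - \frac{5 \log{\left(11 \right)}}{4}; F(-1) = - \frac{5 \log{\left(11 \right)}}{4}.
Integral = F(1) - F(-1) = 0.

Antiderivative: F(\theta) = - \frac{5 \log{\left(3 \theta^{2} + 8 \right)}}{4}; value = 0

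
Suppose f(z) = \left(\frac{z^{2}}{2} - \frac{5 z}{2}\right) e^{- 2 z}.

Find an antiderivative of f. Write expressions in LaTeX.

f has the shape u'v + uv' for u = - \frac{z^{2}}{4} + z + \frac{1}{2} and v = e^{- 2 z} — it is the derivative of the product u*v.
Check: d/dz[\frac{\left(- z^{2} + 4 z + 2\right) e^{- 2 z}}{4}] = \frac{\left(z^{2} - 5 z\right) e^{- 2 z}}{2}, which equals f(z).

An antiderivative is F(z) = \frac{\left(- z^{2} + 4 z + 2\right) e^{- 2 z}}{4}.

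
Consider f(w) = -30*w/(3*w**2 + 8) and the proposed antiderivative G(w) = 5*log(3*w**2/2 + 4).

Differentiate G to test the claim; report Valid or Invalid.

Invalid: d/dw[G] - f = 60*w/(3*w**2 + 8), which is not 0.

d/dw[G] = 30*w/(3*w**2 + 8)
d/dw[G] - f(w) = 60*w/(3*w**2 + 8) != 0.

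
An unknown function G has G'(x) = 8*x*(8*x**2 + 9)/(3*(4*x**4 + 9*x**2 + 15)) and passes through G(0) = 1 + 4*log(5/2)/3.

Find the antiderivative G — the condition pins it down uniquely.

The substitution u = 2*x**4/3 + 3*x**2/2 + 5/2 works: G'(x) is exactly (dG/du)*(du/dx) for that inner function.
A general antiderivative is 4*log(2*x**4/3 + 3*x**2/2 + 5/2)/3 + C.
The condition gives C = 1 + 4*log(5/2)/3 - (4*log(5/2)/3) = 1.
So G(x) = (4*log(2*x**4/3 + 3*x**2/2 + 5/2) + 3)/3.
Check: d/dx[(4*log(2*x**4/3 + 3*x**2/2 + 5/2) + 3)/3] = (64*x**3 + 72*x)/(12*x**4 + 27*x**2 + 45), which equals G'(x).

G(x) = (4*log(2*x**4/3 + 3*x**2/2 + 5/2) + 3)/3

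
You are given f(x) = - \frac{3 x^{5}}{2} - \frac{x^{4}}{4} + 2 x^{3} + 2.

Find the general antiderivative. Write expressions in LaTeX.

Integrate term by term and add the pieces.
Check: d/dx[- \frac{x^{6}}{4} - \frac{x^{5}}{20} + \frac{x^{4}}{2} + 2 x] = - \frac{3 x^{5}}{2} - \frac{x^{4}}{4} + 2 x^{3} + 2 = f(x).

F(x) = - \frac{x^{6}}{4} - \frac{x^{5}}{20} + \frac{x^{4}}{2} + 2 x + C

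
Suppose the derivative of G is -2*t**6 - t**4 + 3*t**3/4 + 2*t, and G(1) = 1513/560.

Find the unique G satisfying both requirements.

Integrate term by term and add the pieces.
A general antiderivative is -2*t**7/7 - t**5/5 + 3*t**4/16 + t**2 + C.
The condition gives C = 1513/560 - (393/560) = 2.
So G(t) = -2*t**7/7 - t**5/5 + 3*t**4/16 + t**2 + 2.
Check: d/dt[-2*t**7/7 - t**5/5 + 3*t**4/16 + t**2 + 2] = -2*t**6 - t**4 + 3*t**3/4 + 2*t = G'(t).

G(t) = -2*t**7/7 - t**5/5 + 3*t**4/16 + t**2 + 2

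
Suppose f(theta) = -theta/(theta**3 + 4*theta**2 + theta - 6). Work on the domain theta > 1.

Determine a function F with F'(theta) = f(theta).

Factor the denominator ((theta - 1)*(theta + 2)*(theta + 3)) and decompose: f = 3/(4*(theta + 3)) - 2/(3*(theta + 2)) - 1/(12*(theta - 1)); each piece integrates to a log, atan, or power term.
Check: d/dtheta[-log(theta - 1)/12 - 2*log(theta + 2)/3 + 3*log(theta + 3)/4] = -theta/(theta**3 + 4*theta**2 + theta - 6) = f(theta).

An antiderivative is F(theta) = -log(theta - 1)/12 - 2*log(theta + 2)/3 + 3*log(theta + 3)/4.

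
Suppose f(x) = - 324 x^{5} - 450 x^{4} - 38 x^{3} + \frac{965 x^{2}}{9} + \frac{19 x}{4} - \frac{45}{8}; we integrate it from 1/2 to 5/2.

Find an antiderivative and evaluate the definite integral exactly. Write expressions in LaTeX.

f matches the chain-rule pattern g'(h)*h' with inner function h(x) = - 3 x^{2} - \frac{5 x}{3} + \frac{3}{4}; substituting u = h(x) collapses the integral.
F(x) = - 54 x^{6} - 90 x^{5} - \frac{19 x^{4}}{2} + \frac{965 x^{3}}{27} + \frac{19 x^{2}}{8} - \frac{45 x}{8} is an antiderivative of f.
Check: d/dx[- 54 x^{6} - 90 x^{5} - \frac{19 x^{4}}{2} + \frac{965 x^{3}}{27} + \frac{19 x^{2}}{8} - \frac{45 x}{8}] = - 324 x^{5} - 450 x^{4} - 38 x^{3} + \frac{965 x^{2}}{9} + \frac{19 x}{4} - \frac{45}{8} = f(x).
F(5/2) = - \frac{18821825}{864}; F(1/2) = - \frac{1729}{864}.
Integral = F(5/2) - F(1/2) = - \frac{588128}{27}.

Antiderivative: F(x) = - 54 x^{6} - 90 x^{5} - \frac{19 x^{4}}{2} + \frac{965 x^{3}}{27} + \frac{19 x^{2}}{8} - \frac{45 x}{8}; value = - \frac{588128}{27}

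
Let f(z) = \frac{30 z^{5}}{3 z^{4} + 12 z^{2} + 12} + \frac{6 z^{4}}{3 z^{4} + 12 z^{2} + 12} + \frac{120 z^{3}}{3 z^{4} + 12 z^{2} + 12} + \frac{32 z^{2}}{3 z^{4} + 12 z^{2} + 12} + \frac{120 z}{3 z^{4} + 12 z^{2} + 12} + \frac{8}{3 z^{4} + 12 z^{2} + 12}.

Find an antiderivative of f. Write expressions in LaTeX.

An antiderivative is F(z) = 5 z^{2} + 2 z - \frac{4 z}{\frac{3 z^{2}}{2} + 3}.

The integrand splits into summands that can be handled one at a time.
Check: d/dz[5 z^{2} + 2 z - \frac{4 z}{\frac{3 z^{2}}{2} + 3}] = \frac{30 z^{5} + 6 z^{4} + 120 z^{3} + 32 z^{2} + 120 z + 8}{3 z^{4} + 12 z^{2} + 12}, which equals f(z).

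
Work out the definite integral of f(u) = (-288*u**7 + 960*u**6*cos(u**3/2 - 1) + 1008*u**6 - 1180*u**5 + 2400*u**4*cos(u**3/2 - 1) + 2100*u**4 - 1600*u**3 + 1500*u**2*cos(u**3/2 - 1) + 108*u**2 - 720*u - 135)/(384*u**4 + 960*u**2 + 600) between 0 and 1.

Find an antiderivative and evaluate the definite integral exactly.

Antiderivative: F(u) = -(18*u**6 - 84*u**5 + 80*u**4 - 160*u**2*sin(u**3/2 - 1) + 27*u - 200*sin(u**3/2 - 1) - 90)/(24*(4*u**2 + 5)); value = -5*sin(1/2)/3 - 113/216 + 5*sin(1)/3

Check any antiderivative F(u) by computing F'(u) and comparing it with f(u).
F(u) = -(18*u**6 - 84*u**5 + 80*u**4 - 160*u**2*sin(u**3/2 - 1) + 27*u - 200*sin(u**3/2 - 1) - 90)/(24*(4*u**2 + 5)) is an antiderivative of f.
Check: d/du[-(18*u**6 - 84*u**5 + 80*u**4 - 160*u**2*sin(u**3/2 - 1) + 27*u - 200*sin(u**3/2 - 1) - 90)/(24*(4*u**2 + 5))] = (-288*u**7 + 960*u**6*cos(u**3/2 - 1) + 1008*u**6 - 1180*u**5 + 2400*u**4*cos(u**3/2 - 1) + 2100*u**4 - 1600*u**3 + 1500*u**2*cos(u**3/2 - 1) + 108*u**2 - 720*u - 135)/(384*u**4 + 960*u**2 + 600) = f(u).
F(1) = 49/216 - 5*sin(1/2)/3; F(0) = 3/4 - 5*sin(1)/3.
Integral = F(1) - F(0) = -5*sin(1/2)/3 - 113/216 + 5*sin(1)/3.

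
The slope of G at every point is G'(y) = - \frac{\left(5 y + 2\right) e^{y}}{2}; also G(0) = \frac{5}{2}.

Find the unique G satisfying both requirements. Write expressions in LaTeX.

G(y) = \frac{\left(3 - 5 y\right) e^{y}}{2} + 1

Recognize the product-rule pattern: G'(y) = u'v + uv' with u = \frac{3}{2} - \frac{5 y}{2}, v = e^{y}, so integration by parts undoes it.
A general antiderivative is \frac{\left(3 - 5 y\right) e^{y}}{2} + C.
The condition gives C = \frac{5}{2} - (\frac{3}{2}) = 1.
So G(y) = \frac{\left(3 - 5 y\right) e^{y}}{2} + 1.
Check: d/dy[\frac{\left(3 - 5 y\right) e^{y}}{2} + 1] = - \frac{5 y e^{y}}{2} - e^{y}, which equals G'(y).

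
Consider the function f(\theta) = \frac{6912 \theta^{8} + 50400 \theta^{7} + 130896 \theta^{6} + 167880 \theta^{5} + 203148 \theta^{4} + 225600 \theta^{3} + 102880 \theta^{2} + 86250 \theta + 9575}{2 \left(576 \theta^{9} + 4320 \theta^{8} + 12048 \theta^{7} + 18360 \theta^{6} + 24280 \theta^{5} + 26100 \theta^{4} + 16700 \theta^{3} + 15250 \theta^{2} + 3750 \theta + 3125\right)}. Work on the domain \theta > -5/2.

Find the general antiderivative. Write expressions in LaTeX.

F(\theta) = \frac{5 \theta}{2 \left(2 \theta^{2} + \frac{5}{3}\right)} + 3 \log{\left(2 \theta^{2} + 1 \right)} - \frac{1}{\left(2 \theta + 5\right)^{2}} + C

Recover f(\theta) by differentiating a candidate F(\theta); any mismatch rules it out.
Check: d/d\theta[\frac{5 \theta}{2 \left(2 \theta^{2} + \frac{5}{3}\right)} + 3 \log{\left(2 \theta^{2} + 1 \right)} - \frac{1}{\left(2 \theta + 5\right)^{2}}] = \frac{6912 \theta^{8} + 50400 \theta^{7} + 130896 \theta^{6} + 167880 \theta^{5} + 203148 \theta^{4} + 225600 \theta^{3} + 102880 \theta^{2} + 86250 \theta + 9575}{1152 \theta^{9} + 8640 \theta^{8} + 24096 \theta^{7} + 36720 \theta^{6} + 48560 \theta^{5} + 52200 \theta^{4} + 33400 \theta^{3} + 30500 \theta^{2} + 7500 \theta + 6250}, which equals f(\theta).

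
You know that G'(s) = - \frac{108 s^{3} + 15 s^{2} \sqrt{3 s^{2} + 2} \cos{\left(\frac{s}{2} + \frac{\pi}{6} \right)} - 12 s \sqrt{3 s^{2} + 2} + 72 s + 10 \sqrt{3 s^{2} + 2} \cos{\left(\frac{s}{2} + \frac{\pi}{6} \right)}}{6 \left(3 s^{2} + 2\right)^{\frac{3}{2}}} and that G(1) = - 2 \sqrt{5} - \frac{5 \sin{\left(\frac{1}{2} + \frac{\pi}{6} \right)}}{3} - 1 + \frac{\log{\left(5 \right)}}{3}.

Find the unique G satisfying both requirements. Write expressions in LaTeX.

G(s) = \frac{- 6 \sqrt{3 s^{2} + 2} + \log{\left(3 s^{2} + 2 \right)} - 5 \sin{\left(\frac{s}{2} + \frac{\pi}{6} \right)} - 3}{3}

Since d/ds undoes antidifferentiation here, G(s) must give back the stated G'(s).
A general antiderivative is - 2 \sqrt{3 s^{2} + 2} + \frac{\log{\left(3 s^{2} + 2 \right)}}{3} - \frac{5 \sin{\left(\frac{s}{2} + \frac{\pi}{6} \right)}}{3} + C.
The condition gives C = - 2 \sqrt{5} - \frac{5 \sin{\left(\frac{1}{2} + \frac{\pi}{6} \right)}}{3} - 1 + \frac{\log{\left(5 \right)}}{3} - (- 2 \sqrt{5} - \frac{5 \sin{\left(\frac{1}{2} + \frac{\pi}{6} \right)}}{3} + \frac{\log{\left(5 \right)}}{3}) = -1.
So G(s) = \frac{- 6 \sqrt{3 s^{2} + 2} + \log{\left(3 s^{2} + 2 \right)} - 5 \sin{\left(\frac{s}{2} + \frac{\pi}{6} \right)} - 3}{3}.
Check: d/ds[\frac{- 6 \sqrt{3 s^{2} + 2} + \log{\left(3 s^{2} + 2 \right)} - 5 \sin{\left(\frac{s}{2} + \frac{\pi}{6} \right)} - 3}{3}] = \frac{- 108 s^{3} - 15 s^{2} \sqrt{3 s^{2} + 2} \cos{\left(\frac{s}{2} + \frac{\pi}{6} \right)} + 12 s \sqrt{3 s^{2} + 2} - 72 s - 10 \sqrt{3 s^{2} + 2} \cos{\left(\frac{s}{2} + \frac{\pi}{6} \right)}}{18 s^{2} \sqrt{3 s^{2} + 2} + 12 \sqrt{3 s^{2} + 2}}, which equals G'(s).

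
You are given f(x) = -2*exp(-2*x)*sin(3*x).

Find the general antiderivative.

F(x) = 2*(2*sin(3*x) + 3*cos(3*x))*exp(-2*x)/13 + C

Recover f(x) by differentiating a candidate F(x); any mismatch rules it out.
Check: d/dx[2*(2*sin(3*x) + 3*cos(3*x))*exp(-2*x)/13] = -2*exp(-2*x)*sin(3*x) = f(x).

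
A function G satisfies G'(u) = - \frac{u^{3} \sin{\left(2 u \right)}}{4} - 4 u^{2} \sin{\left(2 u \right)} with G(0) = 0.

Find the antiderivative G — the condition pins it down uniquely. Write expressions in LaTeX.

Integrate term by term and add the pieces.
A general antiderivative is \frac{u^{3} \cos{\left(2 u \right)}}{8} - \frac{3 u^{2} \sin{\left(2 u \right)}}{16} + 2 u^{2} \cos{\left(2 u \right)} - 2 u \sin{\left(2 u \right)} - \frac{3 u \cos{\left(2 u \right)}}{16} + \frac{3 \sin{\left(2 u \right)}}{32} - \cos{\left(2 u \right)} + C.
The condition gives C = 0 - (-1) = 1.
So G(u) = \frac{u^{3} \cos{\left(2 u \right)}}{8} - \frac{3 u^{2} \sin{\left(2 u \right)}}{16} + 2 u^{2} \cos{\left(2 u \right)} - 2 u \sin{\left(2 u \right)} - \frac{3 u \cos{\left(2 u \right)}}{16} + \frac{3 \sin{\left(2 u \right)}}{32} - \cos{\left(2 u \right)} + 1.
Check: d/du[\frac{u^{3} \cos{\left(2 u \right)}}{8} - \frac{3 u^{2} \sin{\left(2 u \right)}}{16} + 2 u^{2} \cos{\left(2 u \right)} - 2 u \sin{\left(2 u \right)} - \frac{3 u \cos{\left(2 u \right)}}{16} + \frac{3 \sin{\left(2 u \right)}}{32} - \cos{\left(2 u \right)} + 1] = - \frac{u^{3} \sin{\left(2 u \right)}}{4} - 4 u^{2} \sin{\left(2 u \right)} = G'(u).

G(u) = \frac{u^{3} \cos{\left(2 u \right)}}{8} - \frac{3 u^{2} \sin{\left(2 u \right)}}{16} + 2 u^{2} \cos{\left(2 u \right)} - 2 u \sin{\left(2 u \right)} - \frac{3 u \cos{\left(2 u \right)}}{16} + \frac{3 \sin{\left(2 u \right)}}{32} - \cos{\left(2 u \right)} + 1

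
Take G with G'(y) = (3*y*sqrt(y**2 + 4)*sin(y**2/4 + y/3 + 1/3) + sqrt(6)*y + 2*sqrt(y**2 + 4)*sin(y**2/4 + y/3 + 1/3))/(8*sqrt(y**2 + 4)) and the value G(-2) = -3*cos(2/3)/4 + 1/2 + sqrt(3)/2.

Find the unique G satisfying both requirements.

A candidate passes only if d/dy[G] lands on the given G'(y) exactly.
A general antiderivative is sqrt(3*y**2/2 + 6)/4 - 3*cos(y**2/4 + y/3 + 1/3)/4 + C.
The condition gives C = -3*cos(2/3)/4 + 1/2 + sqrt(3)/2 - (-3*cos(2/3)/4 + sqrt(3)/2) = 1/2.
So G(y) = sqrt(3*y**2/2 + 6)/4 - 3*cos(y**2/4 + y/3 + 1/3)/4 + 1/2.
Check: d/dy[sqrt(3*y**2/2 + 6)/4 - 3*cos(y**2/4 + y/3 + 1/3)/4 + 1/2] = (3*y*sqrt(y**2 + 4)*sin(y**2/4 + y/3 + 1/3) + sqrt(6)*y + 2*sqrt(y**2 + 4)*sin(y**2/4 + y/3 + 1/3))/(8*sqrt(y**2 + 4)) = G'(y).

G(y) = sqrt(3*y**2/2 + 6)/4 - 3*cos(y**2/4 + y/3 + 1/3)/4 + 1/2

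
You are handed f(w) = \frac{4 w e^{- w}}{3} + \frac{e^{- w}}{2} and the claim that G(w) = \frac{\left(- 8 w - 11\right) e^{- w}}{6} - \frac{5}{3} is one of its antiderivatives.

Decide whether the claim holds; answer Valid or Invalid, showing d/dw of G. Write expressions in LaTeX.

d/dw[G] = \frac{\left(8 w + 3\right) e^{- w}}{6}
This equals f(w) exactly, so the claim holds.

Valid: G'(w) = f(w).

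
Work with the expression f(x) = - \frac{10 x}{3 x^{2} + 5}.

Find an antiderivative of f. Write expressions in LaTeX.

The substitution u = \frac{3 x^{2}}{2} + \frac{5}{2} works: f is exactly (dF/du)*(du/dx) for that inner function.
Check: d/dx[- \frac{5 \log{\left(\frac{3 x^{2}}{2} + \frac{5}{2} \right)}}{3}] = - \frac{10 x}{3 x^{2} + 5} = f(x).

An antiderivative is F(x) = - \frac{5 \log{\left(\frac{3 x^{2}}{2} + \frac{5}{2} \right)}}{3}.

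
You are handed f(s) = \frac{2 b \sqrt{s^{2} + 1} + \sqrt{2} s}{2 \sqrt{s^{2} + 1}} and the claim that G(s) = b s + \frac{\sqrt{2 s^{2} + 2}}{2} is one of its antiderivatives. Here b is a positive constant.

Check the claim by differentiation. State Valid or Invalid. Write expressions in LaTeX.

Valid - differentiating G returns exactly f.

d/ds[G] = \frac{2 b \sqrt{s^{2} + 1} + \sqrt{2} s}{2 \sqrt{s^{2} + 1}}
This equals f(s) exactly, so the claim holds.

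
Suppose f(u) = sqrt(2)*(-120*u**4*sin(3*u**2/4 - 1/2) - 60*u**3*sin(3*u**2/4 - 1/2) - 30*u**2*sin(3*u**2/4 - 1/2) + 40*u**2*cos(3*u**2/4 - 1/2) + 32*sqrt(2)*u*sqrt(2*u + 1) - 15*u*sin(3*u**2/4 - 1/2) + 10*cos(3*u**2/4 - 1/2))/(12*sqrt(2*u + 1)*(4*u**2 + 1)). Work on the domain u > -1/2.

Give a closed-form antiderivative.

An antiderivative is F(u) = 5*sqrt(u + 1/2)*cos(3*u**2/4 - 1/2)/3 + 2*log(4*u**2 + 1)/3.

Since d/du undoes antidifferentiation here, F'(u) = f(u) is required of F(u).
Check: d/du[5*sqrt(u + 1/2)*cos(3*u**2/4 - 1/2)/3 + 2*log(4*u**2 + 1)/3] = (-120*u**4*sin(3*u**2/4 - 1/2) - 60*u**3*sin(3*u**2/4 - 1/2) - 30*u**2*sin(3*u**2/4 - 1/2) + 40*u**2*cos(3*u**2/4 - 1/2) + 32*sqrt(2)*u*sqrt(2*u + 1) - 15*u*sin(3*u**2/4 - 1/2) + 10*cos(3*u**2/4 - 1/2))/(24*sqrt(2)*u**2*sqrt(2*u + 1) + 6*sqrt(2)*sqrt(2*u + 1)), which equals f(u).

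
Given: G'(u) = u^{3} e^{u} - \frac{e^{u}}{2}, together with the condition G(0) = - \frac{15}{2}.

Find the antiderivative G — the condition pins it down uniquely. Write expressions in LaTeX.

G(u) = \frac{2 u^{3} e^{u} - 6 u^{2} e^{u} + 12 u e^{u} - 13 e^{u} - 2}{2}

G'(u) has the shape v'r + vr' for v = u^{3} - 3 u^{2} + 6 u - \frac{13}{2} and r = e^{u} — it is the derivative of the product v*r.
A general antiderivative is \frac{\left(2 u^{3} - 6 u^{2} + 12 u - 13\right) e^{u}}{2} + C.
The condition gives C = - \frac{15}{2} - (- \frac{13}{2}) = -1.
So G(u) = \frac{2 u^{3} e^{u} - 6 u^{2} e^{u} + 12 u e^{u} - 13 e^{u} - 2}{2}.
Check: d/du[\frac{2 u^{3} e^{u} - 6 u^{2} e^{u} + 12 u e^{u} - 13 e^{u} - 2}{2}] = u^{3} e^{u} - \frac{e^{u}}{2} = G'(u).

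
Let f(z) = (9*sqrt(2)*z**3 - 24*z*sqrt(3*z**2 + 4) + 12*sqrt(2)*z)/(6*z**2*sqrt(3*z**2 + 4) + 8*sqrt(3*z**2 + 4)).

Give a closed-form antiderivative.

An antiderivative is F(z) = sqrt(2)*(sqrt(3*z**2 + 4) - 2*sqrt(2)*log(z**2 + 4/3))/2.

A first test for any F(z): its z-derivative must equal f(z) identically.
Check: d/dz[sqrt(2)*(sqrt(3*z**2 + 4) - 2*sqrt(2)*log(z**2 + 4/3))/2] = (9*sqrt(2)*z**3 - 24*z*sqrt(3*z**2 + 4) + 12*sqrt(2)*z)/(6*z**2*sqrt(3*z**2 + 4) + 8*sqrt(3*z**2 + 4)) = f(z).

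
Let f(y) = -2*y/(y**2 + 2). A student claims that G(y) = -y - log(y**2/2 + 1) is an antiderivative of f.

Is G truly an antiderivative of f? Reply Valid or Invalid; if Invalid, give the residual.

d/dy[G] = (-y**2 - 2*y - 2)/(y**2 + 2)
d/dy[G] - f(y) = -1 != 0.

Invalid: d/dy[G] - f = -1, which is not 0.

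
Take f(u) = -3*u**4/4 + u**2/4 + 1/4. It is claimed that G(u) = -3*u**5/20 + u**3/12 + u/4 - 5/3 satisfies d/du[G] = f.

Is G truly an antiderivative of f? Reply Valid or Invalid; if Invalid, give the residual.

d/du[G] = -3*u**4/4 + u**2/4 + 1/4
This equals f(u) exactly, so the claim holds.

Valid. The derivative of G reproduces f.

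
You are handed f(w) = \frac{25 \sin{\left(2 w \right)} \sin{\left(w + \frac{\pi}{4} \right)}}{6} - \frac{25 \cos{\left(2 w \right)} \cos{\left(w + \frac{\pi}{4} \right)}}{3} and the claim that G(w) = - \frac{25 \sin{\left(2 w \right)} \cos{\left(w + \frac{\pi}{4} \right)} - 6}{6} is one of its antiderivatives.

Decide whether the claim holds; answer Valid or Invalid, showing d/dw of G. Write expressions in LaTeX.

d/dw[G] = \frac{25 \sin{\left(2 w \right)} \sin{\left(w + \frac{\pi}{4} \right)}}{6} - \frac{25 \cos{\left(2 w \right)} \cos{\left(w + \frac{\pi}{4} \right)}}{3}
This equals f(w) exactly, so the claim holds.

Valid. The derivative of G reproduces f.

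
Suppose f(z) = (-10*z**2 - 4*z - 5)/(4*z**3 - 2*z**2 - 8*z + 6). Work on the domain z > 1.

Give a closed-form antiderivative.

An antiderivative is F(z) = (-82*(z - 1)*log(z - 1) - 43*(z - 1)*log(z + 3/2) + 95)/(50*(z - 1)).

The denominator factors as 2*(z - 1)**2*(2*z + 3); partial fractions split f into directly integrable pieces: -43/(25*(2*z + 3)) - 41/(25*(z - 1)) - 19/(10*(z - 1)**2).
Check: d/dz[(-82*(z - 1)*log(z - 1) - 43*(z - 1)*log(z + 3/2) + 95)/(50*(z - 1))] = (-10*z**2 - 4*z - 5)/(4*z**3 - 2*z**2 - 8*z + 6) = f(z).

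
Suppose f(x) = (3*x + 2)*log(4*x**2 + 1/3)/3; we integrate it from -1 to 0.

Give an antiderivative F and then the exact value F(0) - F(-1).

Since d/dx undoes antidifferentiation here, F'(x) = f(x) is required of F(x).
F(x) = x**2*log(4*x**2 + 1/3)/2 - x**2/2 + 2*x*log(4*x**2 + 1/3)/3 - 4*x/3 + log(x**2 + 1/12)/24 + 2*sqrt(3)*atan(2*sqrt(3)*x)/9 is an antiderivative of f.
Check: d/dx[x**2*log(4*x**2 + 1/3)/2 - x**2/2 + 2*x*log(4*x**2 + 1/3)/3 - 4*x/3 + log(x**2 + 1/12)/24 + 2*sqrt(3)*atan(2*sqrt(3)*x)/9] = x*log(4*x**2 + 1/3) + 2*log(4*x**2 + 1/3)/3, which equals f(x).
F(0) = -log(12)/24; F(-1) = -2*sqrt(3)*atan(2*sqrt(3))/9 - log(13/3)/6 + log(13/12)/24 + 5/6.
Integral = F(0) - F(-1) = -5/6 - log(12)/24 - log(13/12)/24 + log(13/3)/6 + 2*sqrt(3)*atan(2*sqrt(3))/9.

Antiderivative: F(x) = x**2*log(4*x**2 + 1/3)/2 - x**2/2 + 2*x*log(4*x**2 + 1/3)/3 - 4*x/3 + log(x**2 + 1/12)/24 + 2*sqrt(3)*atan(2*sqrt(3)*x)/9; value = -5/6 - log(12)/24 - log(13/12)/24 + log(13/3)/6 + 2*sqrt(3)*atan(2*sqrt(3))/9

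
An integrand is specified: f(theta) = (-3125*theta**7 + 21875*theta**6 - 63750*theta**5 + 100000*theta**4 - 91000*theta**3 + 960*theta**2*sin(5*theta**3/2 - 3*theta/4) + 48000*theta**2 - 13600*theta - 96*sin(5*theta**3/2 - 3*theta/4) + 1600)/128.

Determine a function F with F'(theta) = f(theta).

An antiderivative F(theta) passes only if d/dtheta[F] lands on f(theta) exactly.
Check: d/dtheta[(-5*(5*theta**2 - 10*theta + 4)**4 - 1024*cos(5*theta**3/2 - 3*theta/4))/1024] = -3125*theta**7/128 + 21875*theta**6/128 - 31875*theta**5/64 + 3125*theta**4/4 - 11375*theta**3/16 + 15*theta**2*sin(5*theta**3/2 - 3*theta/4)/2 + 375*theta**2 - 425*theta/4 - 3*sin(5*theta**3/2 - 3*theta/4)/4 + 25/2, which equals f(theta).

An antiderivative is F(theta) = (-5*(5*theta**2 - 10*theta + 4)**4 - 1024*cos(5*theta**3/2 - 3*theta/4))/1024.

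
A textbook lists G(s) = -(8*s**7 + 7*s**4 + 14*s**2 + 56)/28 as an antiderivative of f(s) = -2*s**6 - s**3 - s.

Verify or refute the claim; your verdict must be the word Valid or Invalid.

d/ds[G] = -2*s**6 - s**3 - s
This equals f(s) exactly, so the claim holds.

Valid. The derivative of G reproduces f.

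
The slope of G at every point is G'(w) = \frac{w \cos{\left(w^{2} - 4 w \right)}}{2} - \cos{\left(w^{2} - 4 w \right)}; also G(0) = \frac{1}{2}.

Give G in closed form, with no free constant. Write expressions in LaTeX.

G'(w) matches the chain-rule pattern g'(h)*h' with inner function h(w) = w^{2} - 4 w; substituting u = h(w) collapses the integral.
A general antiderivative is \frac{\sin{\left(w^{2} - 4 w \right)}}{4} + C.
The condition gives C = \frac{1}{2} - (0) = \frac{1}{2}.
So G(w) = \frac{\sin{\left(w^{2} - 4 w \right)}}{4} + \frac{1}{2}.
Check: d/dw[\frac{\sin{\left(w^{2} - 4 w \right)}}{4} + \frac{1}{2}] = \frac{w \cos{\left(w^{2} - 4 w \right)}}{2} - \cos{\left(w^{2} - 4 w \right)} = G'(w).

G(w) = \frac{\sin{\left(w^{2} - 4 w \right)}}{4} + \frac{1}{2}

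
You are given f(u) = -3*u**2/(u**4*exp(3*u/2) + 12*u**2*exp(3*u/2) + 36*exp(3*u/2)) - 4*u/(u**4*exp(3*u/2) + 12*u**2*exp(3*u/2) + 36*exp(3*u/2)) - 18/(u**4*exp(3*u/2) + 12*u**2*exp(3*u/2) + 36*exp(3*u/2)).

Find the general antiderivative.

F(u) = 2/(u**2*exp(3*u/2) + 6*exp(3*u/2)) + C

Recognize the product-rule pattern: f = v'r + vr' with v = 1/(u**2/2 + 3), r = exp(-3*u/2), so integration by parts undoes it.
Check: d/du[2/(u**2*exp(3*u/2) + 6*exp(3*u/2))] = (-3*u**2 - 4*u - 18)/(u**4*exp(3*u/2) + 12*u**2*exp(3*u/2) + 36*exp(3*u/2)), which equals f(u).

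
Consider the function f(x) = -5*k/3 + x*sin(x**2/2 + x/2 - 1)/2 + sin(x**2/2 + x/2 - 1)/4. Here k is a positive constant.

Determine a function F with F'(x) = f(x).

The integrand splits into summands that can be handled one at a time.
Check: d/dx[-5*k*x/3 - cos(x**2/2 + x/2 - 1)/2] = -5*k/3 + x*sin(x**2/2 + x/2 - 1)/2 + sin(x**2/2 + x/2 - 1)/4 = f(x).

An antiderivative is F(x) = -5*k*x/3 - cos(x**2/2 + x/2 - 1)/2.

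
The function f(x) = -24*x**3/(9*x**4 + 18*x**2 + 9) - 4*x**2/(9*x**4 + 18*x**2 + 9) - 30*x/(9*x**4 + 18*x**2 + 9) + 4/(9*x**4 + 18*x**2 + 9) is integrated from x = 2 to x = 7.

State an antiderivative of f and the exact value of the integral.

Antiderivative: F(x) = (4*x - 12*(x**2 + 1)*log(3*x**2 + 3) + 3)/(9*(x**2 + 1)); value = -4*log(150)/3 - 79/450 + 4*log(15)/3

Integrate term by term and add the pieces.
F(x) = (4*x - 12*(x**2 + 1)*log(3*x**2 + 3) + 3)/(9*(x**2 + 1)) is an antiderivative of f.
Check: d/dx[(4*x - 12*(x**2 + 1)*log(3*x**2 + 3) + 3)/(9*(x**2 + 1))] = (-24*x**3 - 4*x**2 - 30*x + 4)/(9*x**4 + 18*x**2 + 9), which equals f(x).
F(7) = 31/450 - 4*log(150)/3; F(2) = 11/45 - 4*log(15)/3.
Integral = F(7) - F(2) = -4*log(150)/3 - 79/450 + 4*log(15)/3.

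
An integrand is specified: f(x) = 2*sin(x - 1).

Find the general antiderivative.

Any candidate F(x) must reproduce f(x) exactly when differentiated.
Check: d/dx[-2*cos(x - 1)] = 2*sin(x - 1) = f(x).

F(x) = -2*cos(x - 1) + C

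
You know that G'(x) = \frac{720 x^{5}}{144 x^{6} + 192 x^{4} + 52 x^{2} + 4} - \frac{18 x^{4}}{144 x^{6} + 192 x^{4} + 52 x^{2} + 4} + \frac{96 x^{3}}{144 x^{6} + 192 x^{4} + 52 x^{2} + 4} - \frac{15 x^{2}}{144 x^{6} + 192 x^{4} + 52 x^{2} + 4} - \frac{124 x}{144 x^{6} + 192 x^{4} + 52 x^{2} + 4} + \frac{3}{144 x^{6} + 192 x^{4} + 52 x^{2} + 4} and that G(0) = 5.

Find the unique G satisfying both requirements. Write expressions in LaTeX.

G(x) = \frac{\frac{x}{4} + 1}{2 x^{2} + \frac{1}{3}} + \frac{5 \log{\left(x^{2} + 1 \right)}}{2} + 2

The integrand splits into summands that can be handled one at a time.
A general antiderivative is \frac{\frac{x}{4} + 1}{2 x^{2} + \frac{1}{3}} + \frac{5 \log{\left(x^{2} + 1 \right)}}{2} + C.
The condition gives C = 5 - (3) = 2.
So G(x) = \frac{\frac{x}{4} + 1}{2 x^{2} + \frac{1}{3}} + \frac{5 \log{\left(x^{2} + 1 \right)}}{2} + 2.
Check: d/dx[\frac{\frac{x}{4} + 1}{2 x^{2} + \frac{1}{3}} + \frac{5 \log{\left(x^{2} + 1 \right)}}{2} + 2] = \frac{720 x^{5} - 18 x^{4} + 96 x^{3} - 15 x^{2} - 124 x + 3}{144 x^{6} + 192 x^{4} + 52 x^{2} + 4}, which equals G'(x).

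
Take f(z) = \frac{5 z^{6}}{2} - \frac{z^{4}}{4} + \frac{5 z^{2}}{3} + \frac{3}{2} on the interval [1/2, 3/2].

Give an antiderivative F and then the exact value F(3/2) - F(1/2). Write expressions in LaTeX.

Integrate term by term and add the pieces.
F(z) = \frac{5 z^{7}}{14} - \frac{z^{5}}{20} + \frac{5 z^{3}}{9} + \frac{3 z}{2} is an antiderivative of f.
Check: d/dz[\frac{5 z^{7}}{14} - \frac{z^{5}}{20} + \frac{5 z^{3}}{9} + \frac{3 z}{2}] = \frac{5 z^{6}}{2} - \frac{z^{4}}{4} + \frac{5 z^{2}}{3} + \frac{3}{2} = f(z).
F(3/2) = \frac{88233}{8960}; F(1/2) = \frac{66179}{80640}.
Integral = F(3/2) - F(1/2) = \frac{363959}{40320}.

Antiderivative: F(z) = \frac{5 z^{7}}{14} - \frac{z^{5}}{20} + \frac{5 z^{3}}{9} + \frac{3 z}{2}; value = \frac{363959}{40320}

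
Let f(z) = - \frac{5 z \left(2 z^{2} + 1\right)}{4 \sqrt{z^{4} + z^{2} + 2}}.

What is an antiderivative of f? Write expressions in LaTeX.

An antiderivative is F(z) = - \frac{5 \sqrt{z^{4} + z^{2} + 2}}{4}.

f matches the chain-rule pattern g'(h)*h' with inner function h(z) = z^{4} + z^{2} + 2; substituting u = h(z) collapses the integral.
Check: d/dz[- \frac{5 \sqrt{z^{4} + z^{2} + 2}}{4}] = \frac{- 10 z^{3} - 5 z}{4 \sqrt{z^{4} + z^{2} + 2}}, which equals f(z).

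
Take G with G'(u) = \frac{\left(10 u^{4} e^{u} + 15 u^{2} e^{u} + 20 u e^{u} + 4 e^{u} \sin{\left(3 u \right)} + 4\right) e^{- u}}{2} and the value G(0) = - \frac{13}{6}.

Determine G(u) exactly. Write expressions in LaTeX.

For G(u) to be correct, d/du[G] must agree with the stated G'(u) identically.
A general antiderivative is u^{5} + \frac{5 u^{3}}{2} + 5 u^{2} - \frac{2 \cos{\left(3 u \right)}}{3} - \frac{3}{2} - 2 e^{- u} + C.
The condition gives C = - \frac{13}{6} - (- \frac{25}{6}) = 2.
So G(u) = \frac{\left(6 u^{5} e^{u} + 15 u^{3} e^{u} + 30 u^{2} e^{u} - 4 e^{u} \cos{\left(3 u \right)} + 3 e^{u} - 12\right) e^{- u}}{6}.
Check: d/du[\frac{\left(6 u^{5} e^{u} + 15 u^{3} e^{u} + 30 u^{2} e^{u} - 4 e^{u} \cos{\left(3 u \right)} + 3 e^{u} - 12\right) e^{- u}}{6}] = \frac{\left(10 u^{4} e^{u} + 15 u^{2} e^{u} + 20 u e^{u} + 4 e^{u} \sin{\left(3 u \right)} + 4\right) e^{- u}}{2} = G'(u).

G(u) = \frac{\left(6 u^{5} e^{u} + 15 u^{3} e^{u} + 30 u^{2} e^{u} - 4 e^{u} \cos{\left(3 u \right)} + 3 e^{u} - 12\right) e^{- u}}{6}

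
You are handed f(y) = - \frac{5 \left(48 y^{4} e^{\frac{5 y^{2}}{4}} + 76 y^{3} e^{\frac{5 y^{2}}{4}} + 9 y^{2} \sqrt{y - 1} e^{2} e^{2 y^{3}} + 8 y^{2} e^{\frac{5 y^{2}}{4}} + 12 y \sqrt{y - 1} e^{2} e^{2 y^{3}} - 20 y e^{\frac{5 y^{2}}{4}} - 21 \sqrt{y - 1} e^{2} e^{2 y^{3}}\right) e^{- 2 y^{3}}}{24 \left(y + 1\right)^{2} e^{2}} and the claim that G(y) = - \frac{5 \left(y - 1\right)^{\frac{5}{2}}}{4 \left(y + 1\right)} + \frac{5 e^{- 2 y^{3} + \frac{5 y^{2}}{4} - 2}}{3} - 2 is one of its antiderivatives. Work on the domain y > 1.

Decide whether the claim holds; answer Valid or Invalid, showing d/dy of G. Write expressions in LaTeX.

d/dy[G] = \frac{- 240 y^{4} - 380 y^{3} - 45 y^{2} \sqrt{y - 1} e^{2} e^{- \frac{5 y^{2}}{4}} e^{2 y^{3}} - 40 y^{2} - 60 y \sqrt{y - 1} e^{2} e^{- \frac{5 y^{2}}{4}} e^{2 y^{3}} + 100 y + 105 \sqrt{y - 1} e^{2} e^{- \frac{5 y^{2}}{4}} e^{2 y^{3}}}{24 y^{2} e^{2} e^{- \frac{5 y^{2}}{4}} e^{2 y^{3}} + 48 y e^{2} e^{- \frac{5 y^{2}}{4}} e^{2 y^{3}} + 24 e^{2} e^{- \frac{5 y^{2}}{4}} e^{2 y^{3}}}
This equals f(y) exactly, so the claim holds.

Valid. The derivative of G reproduces f.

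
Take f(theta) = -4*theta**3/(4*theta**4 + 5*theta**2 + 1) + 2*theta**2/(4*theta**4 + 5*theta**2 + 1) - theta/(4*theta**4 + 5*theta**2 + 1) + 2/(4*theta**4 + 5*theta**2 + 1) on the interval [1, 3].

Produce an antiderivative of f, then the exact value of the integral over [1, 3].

The integrand splits into summands that can be handled one at a time.
F(theta) = (-log(theta**2 + 1) + 2*atan(2*theta))/2 is an antiderivative of f.
Check: d/dtheta[(-log(theta**2 + 1) + 2*atan(2*theta))/2] = (-4*theta**3 + 2*theta**2 - theta + 2)/(4*theta**4 + 5*theta**2 + 1), which equals f(theta).
F(3) = -log(10)/2 + atan(6); F(1) = -log(2)/2 + atan(2).
Integral = F(3) - F(1) = -log(10)/2 - atan(2) + log(2)/2 + atan(6).

Antiderivative: F(theta) = (-log(theta**2 + 1) + 2*atan(2*theta))/2; value = -log(10)/2 - atan(2) + log(2)/2 + atan(6)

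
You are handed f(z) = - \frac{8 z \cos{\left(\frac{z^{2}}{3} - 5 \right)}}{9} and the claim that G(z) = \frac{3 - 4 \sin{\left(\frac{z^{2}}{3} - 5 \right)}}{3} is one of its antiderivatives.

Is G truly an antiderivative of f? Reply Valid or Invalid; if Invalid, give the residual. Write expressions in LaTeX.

Valid: G'(z) = f(z).

d/dz[G] = - \frac{8 z \cos{\left(\frac{z^{2}}{3} - 5 \right)}}{9}
This equals f(z) exactly, so the claim holds.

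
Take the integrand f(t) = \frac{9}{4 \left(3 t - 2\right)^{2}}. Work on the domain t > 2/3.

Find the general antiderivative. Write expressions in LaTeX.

A candidate is checked by its d/dt: the result must match f(t).
Check: d/dt[- \frac{3}{12 t - 8}] = \frac{9}{36 t^{2} - 48 t + 16}, which equals f(t).

F(t) = - \frac{3}{12 t - 8} + C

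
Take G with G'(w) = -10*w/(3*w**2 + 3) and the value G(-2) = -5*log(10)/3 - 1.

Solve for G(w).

The substitution u = 2*w**2 + 2 works: G'(w) is exactly (dG/du)*(du/dw) for that inner function.
A general antiderivative is -5*log(2*w**2 + 2)/3 + C.
The condition gives C = -5*log(10)/3 - 1 - (-5*log(10)/3) = -1.
So G(w) = (-5*log(2*w**2 + 2) - 3)/3.
Check: d/dw[(-5*log(2*w**2 + 2) - 3)/3] = -10*w/(3*w**2 + 3) = G'(w).

G(w) = (-5*log(2*w**2 + 2) - 3)/3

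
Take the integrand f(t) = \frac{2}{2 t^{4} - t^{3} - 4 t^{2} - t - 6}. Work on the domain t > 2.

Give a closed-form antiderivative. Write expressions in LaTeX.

Factor the denominator (\left(t - 2\right) \left(2 t + 3\right) \left(t^{2} + 1\right)) and decompose: f = \frac{2 \left(t - 8\right)}{65 \left(t^{2} + 1\right)} - \frac{16}{91 \left(2 t + 3\right)} + \frac{2}{35 \left(t - 2\right)}; each piece integrates to a log, atan, or power term.
Check: d/dt[- \frac{- 26 \log{\left(t - 2 \right)} + 40 \log{\left(t + \frac{3}{2} \right)} - 7 \log{\left(t^{2} + 1 \right)} + 112 \operatorname{atan}{\left(t \right)}}{455}] = \frac{2}{2 t^{4} - t^{3} - 4 t^{2} - t - 6} = f(t).

An antiderivative is F(t) = - \frac{- 26 \log{\left(t - 2 \right)} + 40 \log{\left(t + \frac{3}{2} \right)} - 7 \log{\left(t^{2} + 1 \right)} + 112 \operatorname{atan}{\left(t \right)}}{455}.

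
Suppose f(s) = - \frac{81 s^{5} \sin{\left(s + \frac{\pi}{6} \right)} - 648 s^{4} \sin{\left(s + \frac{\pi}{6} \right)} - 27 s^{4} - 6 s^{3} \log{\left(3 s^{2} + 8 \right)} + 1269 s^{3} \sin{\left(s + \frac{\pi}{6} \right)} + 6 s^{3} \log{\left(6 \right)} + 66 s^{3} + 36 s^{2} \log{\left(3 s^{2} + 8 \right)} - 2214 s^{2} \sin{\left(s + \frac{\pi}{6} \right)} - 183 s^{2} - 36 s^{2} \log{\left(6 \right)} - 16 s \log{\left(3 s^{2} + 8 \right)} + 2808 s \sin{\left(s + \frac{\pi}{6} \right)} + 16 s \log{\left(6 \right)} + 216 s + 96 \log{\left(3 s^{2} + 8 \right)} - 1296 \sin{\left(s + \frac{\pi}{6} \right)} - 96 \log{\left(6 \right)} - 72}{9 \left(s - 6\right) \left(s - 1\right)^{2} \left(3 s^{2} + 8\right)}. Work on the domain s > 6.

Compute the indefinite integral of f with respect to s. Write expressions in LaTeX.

Whatever form F(s) takes, F'(s) = f(s) is non-negotiable.
Check: d/ds[\log{\left(s - 6 \right)} + 3 \cos{\left(s + \frac{\pi}{6} \right)} - \frac{2 \log{\left(\frac{s^{2}}{2} + \frac{4}{3} \right)}}{9 \left(s - 1\right)}] = \frac{- 81 s^{5} \sin{\left(s + \frac{\pi}{6} \right)} + 648 s^{4} \sin{\left(s + \frac{\pi}{6} \right)} + 27 s^{4} + 6 s^{3} \log{\left(3 s^{2} + 8 \right)} - 1269 s^{3} \sin{\left(s + \frac{\pi}{6} \right)} - 66 s^{3} - 6 s^{3} \log{\left(6 \right)} - 36 s^{2} \log{\left(3 s^{2} + 8 \right)} + 2214 s^{2} \sin{\left(s + \frac{\pi}{6} \right)} + 36 s^{2} \log{\left(6 \right)} + 183 s^{2} + 16 s \log{\left(3 s^{2} + 8 \right)} - 2808 s \sin{\left(s + \frac{\pi}{6} \right)} - 216 s - 16 s \log{\left(6 \right)} - 96 \log{\left(3 s^{2} + 8 \right)} + 1296 \sin{\left(s + \frac{\pi}{6} \right)} + 72 + 96 \log{\left(6 \right)}}{27 s^{5} - 216 s^{4} + 423 s^{3} - 738 s^{2} + 936 s - 432}, which equals f(s).

F(s) = \log{\left(s - 6 \right)} + 3 \cos{\left(s + \frac{\pi}{6} \right)} - \frac{2 \log{\left(\frac{s^{2}}{2} + \frac{4}{3} \right)}}{9 \left(s - 1\right)} + C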